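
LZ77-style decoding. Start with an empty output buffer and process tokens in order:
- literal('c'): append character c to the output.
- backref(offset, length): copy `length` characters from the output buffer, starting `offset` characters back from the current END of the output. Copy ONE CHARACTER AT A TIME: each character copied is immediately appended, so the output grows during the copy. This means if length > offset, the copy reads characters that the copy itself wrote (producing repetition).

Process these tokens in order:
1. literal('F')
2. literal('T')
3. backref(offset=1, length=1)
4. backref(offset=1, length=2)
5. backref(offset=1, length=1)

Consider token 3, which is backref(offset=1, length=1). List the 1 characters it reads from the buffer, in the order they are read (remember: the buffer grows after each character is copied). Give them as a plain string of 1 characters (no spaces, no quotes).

Token 1: literal('F'). Output: "F"
Token 2: literal('T'). Output: "FT"
Token 3: backref(off=1, len=1). Buffer before: "FT" (len 2)
  byte 1: read out[1]='T', append. Buffer now: "FTT"

Answer: T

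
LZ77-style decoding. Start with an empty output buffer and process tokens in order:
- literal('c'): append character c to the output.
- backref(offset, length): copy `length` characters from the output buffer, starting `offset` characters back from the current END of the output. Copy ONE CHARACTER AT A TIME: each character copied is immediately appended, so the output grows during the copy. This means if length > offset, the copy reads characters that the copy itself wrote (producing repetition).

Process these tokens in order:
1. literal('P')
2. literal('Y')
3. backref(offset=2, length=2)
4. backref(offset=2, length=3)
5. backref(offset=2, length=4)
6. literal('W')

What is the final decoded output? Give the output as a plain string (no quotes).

Token 1: literal('P'). Output: "P"
Token 2: literal('Y'). Output: "PY"
Token 3: backref(off=2, len=2). Copied 'PY' from pos 0. Output: "PYPY"
Token 4: backref(off=2, len=3) (overlapping!). Copied 'PYP' from pos 2. Output: "PYPYPYP"
Token 5: backref(off=2, len=4) (overlapping!). Copied 'YPYP' from pos 5. Output: "PYPYPYPYPYP"
Token 6: literal('W'). Output: "PYPYPYPYPYPW"

Answer: PYPYPYPYPYPW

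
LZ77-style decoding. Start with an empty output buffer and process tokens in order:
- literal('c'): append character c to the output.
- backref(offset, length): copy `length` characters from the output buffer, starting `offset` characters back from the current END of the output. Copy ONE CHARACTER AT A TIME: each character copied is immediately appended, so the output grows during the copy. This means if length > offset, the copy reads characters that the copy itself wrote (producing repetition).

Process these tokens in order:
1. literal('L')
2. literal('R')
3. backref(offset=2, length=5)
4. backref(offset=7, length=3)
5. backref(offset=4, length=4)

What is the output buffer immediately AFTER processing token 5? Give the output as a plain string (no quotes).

Token 1: literal('L'). Output: "L"
Token 2: literal('R'). Output: "LR"
Token 3: backref(off=2, len=5) (overlapping!). Copied 'LRLRL' from pos 0. Output: "LRLRLRL"
Token 4: backref(off=7, len=3). Copied 'LRL' from pos 0. Output: "LRLRLRLLRL"
Token 5: backref(off=4, len=4). Copied 'LLRL' from pos 6. Output: "LRLRLRLLRLLLRL"

Answer: LRLRLRLLRLLLRL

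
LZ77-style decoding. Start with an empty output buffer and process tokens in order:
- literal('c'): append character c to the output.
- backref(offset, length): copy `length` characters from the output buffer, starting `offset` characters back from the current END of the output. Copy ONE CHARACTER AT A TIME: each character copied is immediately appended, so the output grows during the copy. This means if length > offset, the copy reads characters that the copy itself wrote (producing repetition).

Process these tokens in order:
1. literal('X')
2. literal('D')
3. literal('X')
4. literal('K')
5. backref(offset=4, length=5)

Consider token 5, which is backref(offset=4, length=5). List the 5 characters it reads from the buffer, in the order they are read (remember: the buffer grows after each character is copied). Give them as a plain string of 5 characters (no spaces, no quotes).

Answer: XDXKX

Derivation:
Token 1: literal('X'). Output: "X"
Token 2: literal('D'). Output: "XD"
Token 3: literal('X'). Output: "XDX"
Token 4: literal('K'). Output: "XDXK"
Token 5: backref(off=4, len=5). Buffer before: "XDXK" (len 4)
  byte 1: read out[0]='X', append. Buffer now: "XDXKX"
  byte 2: read out[1]='D', append. Buffer now: "XDXKXD"
  byte 3: read out[2]='X', append. Buffer now: "XDXKXDX"
  byte 4: read out[3]='K', append. Buffer now: "XDXKXDXK"
  byte 5: read out[4]='X', append. Buffer now: "XDXKXDXKX"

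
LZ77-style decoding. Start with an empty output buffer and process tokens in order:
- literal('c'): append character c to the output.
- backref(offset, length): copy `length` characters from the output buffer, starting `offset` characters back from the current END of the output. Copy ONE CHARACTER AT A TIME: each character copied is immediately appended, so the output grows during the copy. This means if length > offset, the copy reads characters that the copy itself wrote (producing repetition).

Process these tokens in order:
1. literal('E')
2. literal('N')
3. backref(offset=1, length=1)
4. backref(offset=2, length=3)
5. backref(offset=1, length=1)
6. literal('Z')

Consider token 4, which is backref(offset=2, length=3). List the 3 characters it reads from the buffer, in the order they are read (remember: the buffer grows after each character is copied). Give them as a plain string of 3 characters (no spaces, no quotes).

Answer: NNN

Derivation:
Token 1: literal('E'). Output: "E"
Token 2: literal('N'). Output: "EN"
Token 3: backref(off=1, len=1). Copied 'N' from pos 1. Output: "ENN"
Token 4: backref(off=2, len=3). Buffer before: "ENN" (len 3)
  byte 1: read out[1]='N', append. Buffer now: "ENNN"
  byte 2: read out[2]='N', append. Buffer now: "ENNNN"
  byte 3: read out[3]='N', append. Buffer now: "ENNNNN"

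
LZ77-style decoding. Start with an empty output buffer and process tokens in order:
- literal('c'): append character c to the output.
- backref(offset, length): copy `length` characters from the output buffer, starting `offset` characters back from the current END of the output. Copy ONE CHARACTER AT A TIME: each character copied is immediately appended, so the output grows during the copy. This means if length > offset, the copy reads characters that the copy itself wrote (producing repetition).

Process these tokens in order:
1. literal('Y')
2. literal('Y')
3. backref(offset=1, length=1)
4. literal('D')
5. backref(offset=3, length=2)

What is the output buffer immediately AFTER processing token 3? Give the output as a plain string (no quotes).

Token 1: literal('Y'). Output: "Y"
Token 2: literal('Y'). Output: "YY"
Token 3: backref(off=1, len=1). Copied 'Y' from pos 1. Output: "YYY"

Answer: YYY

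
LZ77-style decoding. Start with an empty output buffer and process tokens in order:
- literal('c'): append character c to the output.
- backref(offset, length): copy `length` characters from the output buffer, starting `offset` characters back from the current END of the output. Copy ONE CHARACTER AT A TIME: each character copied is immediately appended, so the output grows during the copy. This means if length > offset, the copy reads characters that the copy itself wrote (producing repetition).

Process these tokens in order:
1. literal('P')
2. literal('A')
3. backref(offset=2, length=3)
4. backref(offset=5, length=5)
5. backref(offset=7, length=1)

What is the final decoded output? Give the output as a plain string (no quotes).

Answer: PAPAPPAPAPA

Derivation:
Token 1: literal('P'). Output: "P"
Token 2: literal('A'). Output: "PA"
Token 3: backref(off=2, len=3) (overlapping!). Copied 'PAP' from pos 0. Output: "PAPAP"
Token 4: backref(off=5, len=5). Copied 'PAPAP' from pos 0. Output: "PAPAPPAPAP"
Token 5: backref(off=7, len=1). Copied 'A' from pos 3. Output: "PAPAPPAPAPA"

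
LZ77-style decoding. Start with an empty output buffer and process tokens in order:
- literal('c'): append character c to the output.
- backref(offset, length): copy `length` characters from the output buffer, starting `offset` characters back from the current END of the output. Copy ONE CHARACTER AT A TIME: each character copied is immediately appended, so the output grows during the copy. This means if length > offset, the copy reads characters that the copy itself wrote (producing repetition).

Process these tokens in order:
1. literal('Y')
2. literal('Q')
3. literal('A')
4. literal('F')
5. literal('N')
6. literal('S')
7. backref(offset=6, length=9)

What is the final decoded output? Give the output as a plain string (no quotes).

Token 1: literal('Y'). Output: "Y"
Token 2: literal('Q'). Output: "YQ"
Token 3: literal('A'). Output: "YQA"
Token 4: literal('F'). Output: "YQAF"
Token 5: literal('N'). Output: "YQAFN"
Token 6: literal('S'). Output: "YQAFNS"
Token 7: backref(off=6, len=9) (overlapping!). Copied 'YQAFNSYQA' from pos 0. Output: "YQAFNSYQAFNSYQA"

Answer: YQAFNSYQAFNSYQA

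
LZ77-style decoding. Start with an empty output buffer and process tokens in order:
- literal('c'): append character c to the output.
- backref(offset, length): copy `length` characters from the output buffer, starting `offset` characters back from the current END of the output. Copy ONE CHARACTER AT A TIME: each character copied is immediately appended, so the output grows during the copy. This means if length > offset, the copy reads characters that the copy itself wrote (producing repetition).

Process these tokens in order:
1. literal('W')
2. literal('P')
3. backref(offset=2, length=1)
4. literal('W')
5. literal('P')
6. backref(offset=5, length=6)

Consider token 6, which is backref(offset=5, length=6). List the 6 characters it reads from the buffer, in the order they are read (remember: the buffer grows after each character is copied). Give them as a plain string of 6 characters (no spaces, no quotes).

Token 1: literal('W'). Output: "W"
Token 2: literal('P'). Output: "WP"
Token 3: backref(off=2, len=1). Copied 'W' from pos 0. Output: "WPW"
Token 4: literal('W'). Output: "WPWW"
Token 5: literal('P'). Output: "WPWWP"
Token 6: backref(off=5, len=6). Buffer before: "WPWWP" (len 5)
  byte 1: read out[0]='W', append. Buffer now: "WPWWPW"
  byte 2: read out[1]='P', append. Buffer now: "WPWWPWP"
  byte 3: read out[2]='W', append. Buffer now: "WPWWPWPW"
  byte 4: read out[3]='W', append. Buffer now: "WPWWPWPWW"
  byte 5: read out[4]='P', append. Buffer now: "WPWWPWPWWP"
  byte 6: read out[5]='W', append. Buffer now: "WPWWPWPWWPW"

Answer: WPWWPW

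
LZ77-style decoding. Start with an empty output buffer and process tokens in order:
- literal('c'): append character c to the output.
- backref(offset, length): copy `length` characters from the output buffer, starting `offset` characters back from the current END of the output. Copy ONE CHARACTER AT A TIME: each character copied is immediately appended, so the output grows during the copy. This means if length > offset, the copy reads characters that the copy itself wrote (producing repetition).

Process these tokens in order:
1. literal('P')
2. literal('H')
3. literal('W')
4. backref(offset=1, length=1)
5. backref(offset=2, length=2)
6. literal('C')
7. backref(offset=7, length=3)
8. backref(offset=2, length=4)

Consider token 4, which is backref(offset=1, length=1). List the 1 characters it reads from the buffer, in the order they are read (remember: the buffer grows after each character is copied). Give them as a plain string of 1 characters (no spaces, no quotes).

Answer: W

Derivation:
Token 1: literal('P'). Output: "P"
Token 2: literal('H'). Output: "PH"
Token 3: literal('W'). Output: "PHW"
Token 4: backref(off=1, len=1). Buffer before: "PHW" (len 3)
  byte 1: read out[2]='W', append. Buffer now: "PHWW"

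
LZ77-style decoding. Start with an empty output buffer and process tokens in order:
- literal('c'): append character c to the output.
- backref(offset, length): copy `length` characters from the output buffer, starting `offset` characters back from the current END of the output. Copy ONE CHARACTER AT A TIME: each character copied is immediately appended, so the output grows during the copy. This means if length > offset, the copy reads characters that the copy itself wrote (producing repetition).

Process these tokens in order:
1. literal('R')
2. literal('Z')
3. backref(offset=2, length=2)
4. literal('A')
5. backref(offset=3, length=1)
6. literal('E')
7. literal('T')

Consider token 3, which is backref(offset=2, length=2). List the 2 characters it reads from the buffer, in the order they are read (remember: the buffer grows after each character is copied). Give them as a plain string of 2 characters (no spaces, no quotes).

Token 1: literal('R'). Output: "R"
Token 2: literal('Z'). Output: "RZ"
Token 3: backref(off=2, len=2). Buffer before: "RZ" (len 2)
  byte 1: read out[0]='R', append. Buffer now: "RZR"
  byte 2: read out[1]='Z', append. Buffer now: "RZRZ"

Answer: RZ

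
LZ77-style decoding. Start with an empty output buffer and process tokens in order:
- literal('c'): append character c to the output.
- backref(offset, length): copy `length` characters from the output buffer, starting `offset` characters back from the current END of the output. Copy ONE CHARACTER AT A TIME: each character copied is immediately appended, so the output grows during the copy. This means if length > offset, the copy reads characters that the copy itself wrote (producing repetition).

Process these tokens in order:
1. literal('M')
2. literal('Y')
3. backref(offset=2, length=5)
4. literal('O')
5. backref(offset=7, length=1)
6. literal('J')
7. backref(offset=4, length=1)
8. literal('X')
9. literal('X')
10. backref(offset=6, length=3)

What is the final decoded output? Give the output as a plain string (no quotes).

Answer: MYMYMYMOYJMXXOYJ

Derivation:
Token 1: literal('M'). Output: "M"
Token 2: literal('Y'). Output: "MY"
Token 3: backref(off=2, len=5) (overlapping!). Copied 'MYMYM' from pos 0. Output: "MYMYMYM"
Token 4: literal('O'). Output: "MYMYMYMO"
Token 5: backref(off=7, len=1). Copied 'Y' from pos 1. Output: "MYMYMYMOY"
Token 6: literal('J'). Output: "MYMYMYMOYJ"
Token 7: backref(off=4, len=1). Copied 'M' from pos 6. Output: "MYMYMYMOYJM"
Token 8: literal('X'). Output: "MYMYMYMOYJMX"
Token 9: literal('X'). Output: "MYMYMYMOYJMXX"
Token 10: backref(off=6, len=3). Copied 'OYJ' from pos 7. Output: "MYMYMYMOYJMXXOYJ"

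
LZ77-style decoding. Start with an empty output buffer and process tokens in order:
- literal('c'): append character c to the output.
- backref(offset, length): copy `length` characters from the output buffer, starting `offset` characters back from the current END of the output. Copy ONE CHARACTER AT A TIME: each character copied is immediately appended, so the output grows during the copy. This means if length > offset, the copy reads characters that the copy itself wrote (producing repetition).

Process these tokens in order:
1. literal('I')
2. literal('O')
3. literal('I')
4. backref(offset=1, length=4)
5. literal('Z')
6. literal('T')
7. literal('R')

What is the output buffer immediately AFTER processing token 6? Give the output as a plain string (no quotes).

Answer: IOIIIIIZT

Derivation:
Token 1: literal('I'). Output: "I"
Token 2: literal('O'). Output: "IO"
Token 3: literal('I'). Output: "IOI"
Token 4: backref(off=1, len=4) (overlapping!). Copied 'IIII' from pos 2. Output: "IOIIIII"
Token 5: literal('Z'). Output: "IOIIIIIZ"
Token 6: literal('T'). Output: "IOIIIIIZT"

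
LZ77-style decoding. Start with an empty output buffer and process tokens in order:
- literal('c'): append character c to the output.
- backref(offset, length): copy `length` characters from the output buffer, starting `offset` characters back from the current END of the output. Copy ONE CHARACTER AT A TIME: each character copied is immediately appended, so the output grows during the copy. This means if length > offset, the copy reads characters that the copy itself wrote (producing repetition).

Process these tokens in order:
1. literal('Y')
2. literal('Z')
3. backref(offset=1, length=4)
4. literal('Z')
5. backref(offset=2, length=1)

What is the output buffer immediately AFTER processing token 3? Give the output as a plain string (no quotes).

Token 1: literal('Y'). Output: "Y"
Token 2: literal('Z'). Output: "YZ"
Token 3: backref(off=1, len=4) (overlapping!). Copied 'ZZZZ' from pos 1. Output: "YZZZZZ"

Answer: YZZZZZ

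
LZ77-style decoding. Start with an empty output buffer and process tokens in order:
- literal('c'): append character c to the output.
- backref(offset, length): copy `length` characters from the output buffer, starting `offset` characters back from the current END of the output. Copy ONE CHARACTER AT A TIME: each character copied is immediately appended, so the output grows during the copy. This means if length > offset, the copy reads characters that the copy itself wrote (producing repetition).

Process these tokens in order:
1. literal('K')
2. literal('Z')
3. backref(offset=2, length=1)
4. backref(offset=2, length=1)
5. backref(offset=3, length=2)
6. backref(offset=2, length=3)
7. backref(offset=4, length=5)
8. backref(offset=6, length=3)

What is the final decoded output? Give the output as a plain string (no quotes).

Answer: KZKZZKZKZKZKZKZKZ

Derivation:
Token 1: literal('K'). Output: "K"
Token 2: literal('Z'). Output: "KZ"
Token 3: backref(off=2, len=1). Copied 'K' from pos 0. Output: "KZK"
Token 4: backref(off=2, len=1). Copied 'Z' from pos 1. Output: "KZKZ"
Token 5: backref(off=3, len=2). Copied 'ZK' from pos 1. Output: "KZKZZK"
Token 6: backref(off=2, len=3) (overlapping!). Copied 'ZKZ' from pos 4. Output: "KZKZZKZKZ"
Token 7: backref(off=4, len=5) (overlapping!). Copied 'KZKZK' from pos 5. Output: "KZKZZKZKZKZKZK"
Token 8: backref(off=6, len=3). Copied 'ZKZ' from pos 8. Output: "KZKZZKZKZKZKZKZKZ"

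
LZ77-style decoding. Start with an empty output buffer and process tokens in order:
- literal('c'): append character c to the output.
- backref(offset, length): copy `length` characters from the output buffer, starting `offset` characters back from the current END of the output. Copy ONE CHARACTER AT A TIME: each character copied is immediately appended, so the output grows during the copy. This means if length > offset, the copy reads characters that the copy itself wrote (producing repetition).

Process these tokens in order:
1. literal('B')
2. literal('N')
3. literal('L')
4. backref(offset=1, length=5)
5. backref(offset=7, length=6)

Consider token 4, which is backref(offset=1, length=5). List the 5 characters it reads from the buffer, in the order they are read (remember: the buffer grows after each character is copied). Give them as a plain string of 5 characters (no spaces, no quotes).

Token 1: literal('B'). Output: "B"
Token 2: literal('N'). Output: "BN"
Token 3: literal('L'). Output: "BNL"
Token 4: backref(off=1, len=5). Buffer before: "BNL" (len 3)
  byte 1: read out[2]='L', append. Buffer now: "BNLL"
  byte 2: read out[3]='L', append. Buffer now: "BNLLL"
  byte 3: read out[4]='L', append. Buffer now: "BNLLLL"
  byte 4: read out[5]='L', append. Buffer now: "BNLLLLL"
  byte 5: read out[6]='L', append. Buffer now: "BNLLLLLL"

Answer: LLLLL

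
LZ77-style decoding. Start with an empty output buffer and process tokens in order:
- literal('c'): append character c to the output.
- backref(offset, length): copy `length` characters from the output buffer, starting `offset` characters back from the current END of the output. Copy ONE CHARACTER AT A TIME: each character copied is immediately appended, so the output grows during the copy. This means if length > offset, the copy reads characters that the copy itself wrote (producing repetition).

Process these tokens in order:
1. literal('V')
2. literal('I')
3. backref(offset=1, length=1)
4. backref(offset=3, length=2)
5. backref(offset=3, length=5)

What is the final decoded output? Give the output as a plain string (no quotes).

Token 1: literal('V'). Output: "V"
Token 2: literal('I'). Output: "VI"
Token 3: backref(off=1, len=1). Copied 'I' from pos 1. Output: "VII"
Token 4: backref(off=3, len=2). Copied 'VI' from pos 0. Output: "VIIVI"
Token 5: backref(off=3, len=5) (overlapping!). Copied 'IVIIV' from pos 2. Output: "VIIVIIVIIV"

Answer: VIIVIIVIIV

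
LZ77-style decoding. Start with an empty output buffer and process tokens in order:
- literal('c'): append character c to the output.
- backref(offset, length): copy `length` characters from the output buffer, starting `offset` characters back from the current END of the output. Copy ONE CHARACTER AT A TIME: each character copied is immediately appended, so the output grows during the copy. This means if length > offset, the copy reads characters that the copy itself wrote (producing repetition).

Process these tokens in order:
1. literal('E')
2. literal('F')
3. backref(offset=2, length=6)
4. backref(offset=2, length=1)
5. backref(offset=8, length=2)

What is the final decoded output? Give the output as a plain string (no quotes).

Answer: EFEFEFEFEFE

Derivation:
Token 1: literal('E'). Output: "E"
Token 2: literal('F'). Output: "EF"
Token 3: backref(off=2, len=6) (overlapping!). Copied 'EFEFEF' from pos 0. Output: "EFEFEFEF"
Token 4: backref(off=2, len=1). Copied 'E' from pos 6. Output: "EFEFEFEFE"
Token 5: backref(off=8, len=2). Copied 'FE' from pos 1. Output: "EFEFEFEFEFE"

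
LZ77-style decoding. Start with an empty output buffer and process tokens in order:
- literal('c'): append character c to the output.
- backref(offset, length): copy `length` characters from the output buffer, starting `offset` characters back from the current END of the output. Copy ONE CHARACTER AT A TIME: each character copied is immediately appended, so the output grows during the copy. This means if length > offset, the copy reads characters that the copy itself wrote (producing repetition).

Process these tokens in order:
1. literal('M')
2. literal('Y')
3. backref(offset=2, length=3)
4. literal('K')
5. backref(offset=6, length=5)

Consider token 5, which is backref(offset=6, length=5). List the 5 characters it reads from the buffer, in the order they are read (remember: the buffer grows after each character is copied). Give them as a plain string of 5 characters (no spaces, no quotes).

Answer: MYMYM

Derivation:
Token 1: literal('M'). Output: "M"
Token 2: literal('Y'). Output: "MY"
Token 3: backref(off=2, len=3) (overlapping!). Copied 'MYM' from pos 0. Output: "MYMYM"
Token 4: literal('K'). Output: "MYMYMK"
Token 5: backref(off=6, len=5). Buffer before: "MYMYMK" (len 6)
  byte 1: read out[0]='M', append. Buffer now: "MYMYMKM"
  byte 2: read out[1]='Y', append. Buffer now: "MYMYMKMY"
  byte 3: read out[2]='M', append. Buffer now: "MYMYMKMYM"
  byte 4: read out[3]='Y', append. Buffer now: "MYMYMKMYMY"
  byte 5: read out[4]='M', append. Buffer now: "MYMYMKMYMYM"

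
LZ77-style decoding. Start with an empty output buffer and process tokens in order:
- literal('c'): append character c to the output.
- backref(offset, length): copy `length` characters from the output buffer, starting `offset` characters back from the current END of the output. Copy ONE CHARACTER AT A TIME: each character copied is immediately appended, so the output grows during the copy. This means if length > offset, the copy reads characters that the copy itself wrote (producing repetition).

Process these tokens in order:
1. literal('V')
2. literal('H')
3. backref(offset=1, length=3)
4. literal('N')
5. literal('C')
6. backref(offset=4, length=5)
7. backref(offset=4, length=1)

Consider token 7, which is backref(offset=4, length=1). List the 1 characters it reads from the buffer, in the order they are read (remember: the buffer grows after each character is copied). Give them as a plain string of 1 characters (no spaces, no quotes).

Token 1: literal('V'). Output: "V"
Token 2: literal('H'). Output: "VH"
Token 3: backref(off=1, len=3) (overlapping!). Copied 'HHH' from pos 1. Output: "VHHHH"
Token 4: literal('N'). Output: "VHHHHN"
Token 5: literal('C'). Output: "VHHHHNC"
Token 6: backref(off=4, len=5) (overlapping!). Copied 'HHNCH' from pos 3. Output: "VHHHHNCHHNCH"
Token 7: backref(off=4, len=1). Buffer before: "VHHHHNCHHNCH" (len 12)
  byte 1: read out[8]='H', append. Buffer now: "VHHHHNCHHNCHH"

Answer: H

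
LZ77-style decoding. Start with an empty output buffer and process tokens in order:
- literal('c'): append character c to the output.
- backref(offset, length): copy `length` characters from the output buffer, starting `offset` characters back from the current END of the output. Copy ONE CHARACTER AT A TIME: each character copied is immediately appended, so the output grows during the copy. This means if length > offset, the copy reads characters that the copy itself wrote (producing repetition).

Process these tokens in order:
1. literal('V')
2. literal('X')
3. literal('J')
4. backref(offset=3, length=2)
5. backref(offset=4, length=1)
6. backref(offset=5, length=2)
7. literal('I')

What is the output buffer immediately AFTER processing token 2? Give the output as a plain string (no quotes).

Token 1: literal('V'). Output: "V"
Token 2: literal('X'). Output: "VX"

Answer: VX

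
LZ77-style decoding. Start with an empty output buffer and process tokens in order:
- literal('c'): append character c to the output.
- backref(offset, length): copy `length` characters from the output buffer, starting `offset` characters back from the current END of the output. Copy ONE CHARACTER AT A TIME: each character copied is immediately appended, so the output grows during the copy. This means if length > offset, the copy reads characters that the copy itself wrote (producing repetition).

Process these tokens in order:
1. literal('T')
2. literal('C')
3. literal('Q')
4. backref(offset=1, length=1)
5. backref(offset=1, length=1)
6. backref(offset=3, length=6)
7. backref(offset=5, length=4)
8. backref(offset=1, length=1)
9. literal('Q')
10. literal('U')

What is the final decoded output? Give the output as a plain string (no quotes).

Token 1: literal('T'). Output: "T"
Token 2: literal('C'). Output: "TC"
Token 3: literal('Q'). Output: "TCQ"
Token 4: backref(off=1, len=1). Copied 'Q' from pos 2. Output: "TCQQ"
Token 5: backref(off=1, len=1). Copied 'Q' from pos 3. Output: "TCQQQ"
Token 6: backref(off=3, len=6) (overlapping!). Copied 'QQQQQQ' from pos 2. Output: "TCQQQQQQQQQ"
Token 7: backref(off=5, len=4). Copied 'QQQQ' from pos 6. Output: "TCQQQQQQQQQQQQQ"
Token 8: backref(off=1, len=1). Copied 'Q' from pos 14. Output: "TCQQQQQQQQQQQQQQ"
Token 9: literal('Q'). Output: "TCQQQQQQQQQQQQQQQ"
Token 10: literal('U'). Output: "TCQQQQQQQQQQQQQQQU"

Answer: TCQQQQQQQQQQQQQQQU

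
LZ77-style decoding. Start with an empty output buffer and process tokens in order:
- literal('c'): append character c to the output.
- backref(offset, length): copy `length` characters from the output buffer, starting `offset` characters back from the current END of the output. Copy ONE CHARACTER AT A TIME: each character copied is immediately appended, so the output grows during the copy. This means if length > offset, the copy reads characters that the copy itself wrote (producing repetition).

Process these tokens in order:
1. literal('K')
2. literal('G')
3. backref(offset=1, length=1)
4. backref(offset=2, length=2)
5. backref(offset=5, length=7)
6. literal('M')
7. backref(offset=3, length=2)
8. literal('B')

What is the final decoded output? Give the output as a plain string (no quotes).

Token 1: literal('K'). Output: "K"
Token 2: literal('G'). Output: "KG"
Token 3: backref(off=1, len=1). Copied 'G' from pos 1. Output: "KGG"
Token 4: backref(off=2, len=2). Copied 'GG' from pos 1. Output: "KGGGG"
Token 5: backref(off=5, len=7) (overlapping!). Copied 'KGGGGKG' from pos 0. Output: "KGGGGKGGGGKG"
Token 6: literal('M'). Output: "KGGGGKGGGGKGM"
Token 7: backref(off=3, len=2). Copied 'KG' from pos 10. Output: "KGGGGKGGGGKGMKG"
Token 8: literal('B'). Output: "KGGGGKGGGGKGMKGB"

Answer: KGGGGKGGGGKGMKGB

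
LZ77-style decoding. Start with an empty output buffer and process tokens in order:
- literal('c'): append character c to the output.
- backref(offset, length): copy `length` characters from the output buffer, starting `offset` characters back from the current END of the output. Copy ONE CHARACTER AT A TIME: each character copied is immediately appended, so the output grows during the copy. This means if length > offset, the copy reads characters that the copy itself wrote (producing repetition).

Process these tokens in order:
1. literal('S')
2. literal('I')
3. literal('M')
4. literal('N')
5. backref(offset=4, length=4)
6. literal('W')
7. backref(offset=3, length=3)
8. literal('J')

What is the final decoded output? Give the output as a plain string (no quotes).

Token 1: literal('S'). Output: "S"
Token 2: literal('I'). Output: "SI"
Token 3: literal('M'). Output: "SIM"
Token 4: literal('N'). Output: "SIMN"
Token 5: backref(off=4, len=4). Copied 'SIMN' from pos 0. Output: "SIMNSIMN"
Token 6: literal('W'). Output: "SIMNSIMNW"
Token 7: backref(off=3, len=3). Copied 'MNW' from pos 6. Output: "SIMNSIMNWMNW"
Token 8: literal('J'). Output: "SIMNSIMNWMNWJ"

Answer: SIMNSIMNWMNWJ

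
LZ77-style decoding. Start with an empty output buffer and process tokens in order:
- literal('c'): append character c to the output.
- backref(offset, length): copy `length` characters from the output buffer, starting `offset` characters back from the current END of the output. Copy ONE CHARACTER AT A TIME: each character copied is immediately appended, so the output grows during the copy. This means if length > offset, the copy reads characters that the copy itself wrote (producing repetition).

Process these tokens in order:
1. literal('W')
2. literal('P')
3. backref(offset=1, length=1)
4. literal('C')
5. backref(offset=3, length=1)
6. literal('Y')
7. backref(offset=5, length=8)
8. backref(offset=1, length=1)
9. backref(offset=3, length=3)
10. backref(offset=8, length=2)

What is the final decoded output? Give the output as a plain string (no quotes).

Answer: WPPCPYPPCPYPPCCPCCYP

Derivation:
Token 1: literal('W'). Output: "W"
Token 2: literal('P'). Output: "WP"
Token 3: backref(off=1, len=1). Copied 'P' from pos 1. Output: "WPP"
Token 4: literal('C'). Output: "WPPC"
Token 5: backref(off=3, len=1). Copied 'P' from pos 1. Output: "WPPCP"
Token 6: literal('Y'). Output: "WPPCPY"
Token 7: backref(off=5, len=8) (overlapping!). Copied 'PPCPYPPC' from pos 1. Output: "WPPCPYPPCPYPPC"
Token 8: backref(off=1, len=1). Copied 'C' from pos 13. Output: "WPPCPYPPCPYPPCC"
Token 9: backref(off=3, len=3). Copied 'PCC' from pos 12. Output: "WPPCPYPPCPYPPCCPCC"
Token 10: backref(off=8, len=2). Copied 'YP' from pos 10. Output: "WPPCPYPPCPYPPCCPCCYP"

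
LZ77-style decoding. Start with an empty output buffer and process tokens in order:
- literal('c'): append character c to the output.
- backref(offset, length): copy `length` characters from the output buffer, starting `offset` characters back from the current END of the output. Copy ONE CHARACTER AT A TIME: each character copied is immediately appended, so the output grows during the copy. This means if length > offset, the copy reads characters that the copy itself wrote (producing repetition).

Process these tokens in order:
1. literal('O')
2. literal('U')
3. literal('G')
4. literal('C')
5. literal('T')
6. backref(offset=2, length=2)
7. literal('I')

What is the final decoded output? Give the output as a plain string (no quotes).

Answer: OUGCTCTI

Derivation:
Token 1: literal('O'). Output: "O"
Token 2: literal('U'). Output: "OU"
Token 3: literal('G'). Output: "OUG"
Token 4: literal('C'). Output: "OUGC"
Token 5: literal('T'). Output: "OUGCT"
Token 6: backref(off=2, len=2). Copied 'CT' from pos 3. Output: "OUGCTCT"
Token 7: literal('I'). Output: "OUGCTCTI"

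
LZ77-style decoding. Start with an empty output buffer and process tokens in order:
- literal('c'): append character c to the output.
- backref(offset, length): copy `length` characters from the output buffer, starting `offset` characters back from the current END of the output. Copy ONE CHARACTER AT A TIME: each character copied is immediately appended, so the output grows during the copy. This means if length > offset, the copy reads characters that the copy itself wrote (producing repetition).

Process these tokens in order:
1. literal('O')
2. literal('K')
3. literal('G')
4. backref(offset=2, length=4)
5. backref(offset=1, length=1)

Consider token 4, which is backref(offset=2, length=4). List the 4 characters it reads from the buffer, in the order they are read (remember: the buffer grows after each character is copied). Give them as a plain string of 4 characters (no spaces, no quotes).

Answer: KGKG

Derivation:
Token 1: literal('O'). Output: "O"
Token 2: literal('K'). Output: "OK"
Token 3: literal('G'). Output: "OKG"
Token 4: backref(off=2, len=4). Buffer before: "OKG" (len 3)
  byte 1: read out[1]='K', append. Buffer now: "OKGK"
  byte 2: read out[2]='G', append. Buffer now: "OKGKG"
  byte 3: read out[3]='K', append. Buffer now: "OKGKGK"
  byte 4: read out[4]='G', append. Buffer now: "OKGKGKG"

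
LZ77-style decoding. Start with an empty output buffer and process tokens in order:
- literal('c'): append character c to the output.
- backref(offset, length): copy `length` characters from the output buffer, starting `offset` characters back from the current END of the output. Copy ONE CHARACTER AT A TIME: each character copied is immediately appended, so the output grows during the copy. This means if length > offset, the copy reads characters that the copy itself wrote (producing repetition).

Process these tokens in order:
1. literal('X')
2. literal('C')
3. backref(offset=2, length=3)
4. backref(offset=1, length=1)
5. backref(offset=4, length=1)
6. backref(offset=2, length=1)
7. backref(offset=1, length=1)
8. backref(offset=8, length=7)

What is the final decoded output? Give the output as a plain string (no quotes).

Answer: XCXCXXXXXCXCXXXX

Derivation:
Token 1: literal('X'). Output: "X"
Token 2: literal('C'). Output: "XC"
Token 3: backref(off=2, len=3) (overlapping!). Copied 'XCX' from pos 0. Output: "XCXCX"
Token 4: backref(off=1, len=1). Copied 'X' from pos 4. Output: "XCXCXX"
Token 5: backref(off=4, len=1). Copied 'X' from pos 2. Output: "XCXCXXX"
Token 6: backref(off=2, len=1). Copied 'X' from pos 5. Output: "XCXCXXXX"
Token 7: backref(off=1, len=1). Copied 'X' from pos 7. Output: "XCXCXXXXX"
Token 8: backref(off=8, len=7). Copied 'CXCXXXX' from pos 1. Output: "XCXCXXXXXCXCXXXX"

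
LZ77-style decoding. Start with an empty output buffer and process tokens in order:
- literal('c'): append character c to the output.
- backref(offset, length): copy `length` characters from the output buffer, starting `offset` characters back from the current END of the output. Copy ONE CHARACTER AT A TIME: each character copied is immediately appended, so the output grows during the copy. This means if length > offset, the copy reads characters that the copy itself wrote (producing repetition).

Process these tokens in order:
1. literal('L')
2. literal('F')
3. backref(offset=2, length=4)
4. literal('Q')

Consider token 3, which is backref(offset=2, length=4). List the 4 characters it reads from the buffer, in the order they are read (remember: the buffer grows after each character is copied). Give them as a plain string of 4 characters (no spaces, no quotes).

Answer: LFLF

Derivation:
Token 1: literal('L'). Output: "L"
Token 2: literal('F'). Output: "LF"
Token 3: backref(off=2, len=4). Buffer before: "LF" (len 2)
  byte 1: read out[0]='L', append. Buffer now: "LFL"
  byte 2: read out[1]='F', append. Buffer now: "LFLF"
  byte 3: read out[2]='L', append. Buffer now: "LFLFL"
  byte 4: read out[3]='F', append. Buffer now: "LFLFLF"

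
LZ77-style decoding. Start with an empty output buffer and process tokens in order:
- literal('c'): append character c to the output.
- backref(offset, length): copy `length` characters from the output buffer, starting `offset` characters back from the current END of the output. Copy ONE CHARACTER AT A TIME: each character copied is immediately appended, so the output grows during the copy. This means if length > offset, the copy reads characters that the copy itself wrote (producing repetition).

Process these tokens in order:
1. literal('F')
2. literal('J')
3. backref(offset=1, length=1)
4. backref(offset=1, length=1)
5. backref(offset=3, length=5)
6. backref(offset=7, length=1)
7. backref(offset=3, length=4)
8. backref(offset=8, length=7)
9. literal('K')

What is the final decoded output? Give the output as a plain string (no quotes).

Answer: FJJJJJJJJJJJJJJJJJJJJK

Derivation:
Token 1: literal('F'). Output: "F"
Token 2: literal('J'). Output: "FJ"
Token 3: backref(off=1, len=1). Copied 'J' from pos 1. Output: "FJJ"
Token 4: backref(off=1, len=1). Copied 'J' from pos 2. Output: "FJJJ"
Token 5: backref(off=3, len=5) (overlapping!). Copied 'JJJJJ' from pos 1. Output: "FJJJJJJJJ"
Token 6: backref(off=7, len=1). Copied 'J' from pos 2. Output: "FJJJJJJJJJ"
Token 7: backref(off=3, len=4) (overlapping!). Copied 'JJJJ' from pos 7. Output: "FJJJJJJJJJJJJJ"
Token 8: backref(off=8, len=7). Copied 'JJJJJJJ' from pos 6. Output: "FJJJJJJJJJJJJJJJJJJJJ"
Token 9: literal('K'). Output: "FJJJJJJJJJJJJJJJJJJJJK"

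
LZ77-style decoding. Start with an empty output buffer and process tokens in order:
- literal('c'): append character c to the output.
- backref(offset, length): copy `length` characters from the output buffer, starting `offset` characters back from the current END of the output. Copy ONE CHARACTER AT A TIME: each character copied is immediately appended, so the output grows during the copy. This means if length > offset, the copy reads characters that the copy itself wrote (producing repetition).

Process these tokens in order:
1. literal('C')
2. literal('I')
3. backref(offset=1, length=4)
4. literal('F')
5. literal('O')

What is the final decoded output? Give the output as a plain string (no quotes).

Token 1: literal('C'). Output: "C"
Token 2: literal('I'). Output: "CI"
Token 3: backref(off=1, len=4) (overlapping!). Copied 'IIII' from pos 1. Output: "CIIIII"
Token 4: literal('F'). Output: "CIIIIIF"
Token 5: literal('O'). Output: "CIIIIIFO"

Answer: CIIIIIFO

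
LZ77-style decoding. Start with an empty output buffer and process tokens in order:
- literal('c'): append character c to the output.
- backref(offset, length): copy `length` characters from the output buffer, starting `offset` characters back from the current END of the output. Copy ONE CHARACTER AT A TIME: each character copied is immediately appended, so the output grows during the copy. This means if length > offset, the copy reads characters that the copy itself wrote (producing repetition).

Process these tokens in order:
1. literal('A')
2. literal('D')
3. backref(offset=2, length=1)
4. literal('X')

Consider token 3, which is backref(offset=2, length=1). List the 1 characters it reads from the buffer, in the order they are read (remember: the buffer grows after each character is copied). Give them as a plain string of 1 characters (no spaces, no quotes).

Answer: A

Derivation:
Token 1: literal('A'). Output: "A"
Token 2: literal('D'). Output: "AD"
Token 3: backref(off=2, len=1). Buffer before: "AD" (len 2)
  byte 1: read out[0]='A', append. Buffer now: "ADA"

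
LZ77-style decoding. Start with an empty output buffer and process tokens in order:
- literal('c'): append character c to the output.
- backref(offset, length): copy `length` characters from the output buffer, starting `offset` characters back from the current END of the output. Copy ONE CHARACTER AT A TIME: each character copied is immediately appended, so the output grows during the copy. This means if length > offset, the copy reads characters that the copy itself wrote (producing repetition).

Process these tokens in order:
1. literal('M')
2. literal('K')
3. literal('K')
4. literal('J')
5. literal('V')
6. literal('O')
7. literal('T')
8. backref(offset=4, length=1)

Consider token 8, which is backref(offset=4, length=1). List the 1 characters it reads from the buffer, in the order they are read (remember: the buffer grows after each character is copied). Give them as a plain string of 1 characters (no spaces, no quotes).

Answer: J

Derivation:
Token 1: literal('M'). Output: "M"
Token 2: literal('K'). Output: "MK"
Token 3: literal('K'). Output: "MKK"
Token 4: literal('J'). Output: "MKKJ"
Token 5: literal('V'). Output: "MKKJV"
Token 6: literal('O'). Output: "MKKJVO"
Token 7: literal('T'). Output: "MKKJVOT"
Token 8: backref(off=4, len=1). Buffer before: "MKKJVOT" (len 7)
  byte 1: read out[3]='J', append. Buffer now: "MKKJVOTJ"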